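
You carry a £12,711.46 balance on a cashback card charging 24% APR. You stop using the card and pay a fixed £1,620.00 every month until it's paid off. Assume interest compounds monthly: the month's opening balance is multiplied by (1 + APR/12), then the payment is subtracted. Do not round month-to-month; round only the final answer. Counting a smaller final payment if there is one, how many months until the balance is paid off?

Monthly rate r = 24%/12 = 2% = 0.02.
Recurrence: B ← B·(1+r) − £1,620.00.
Month 1: interest £254.23; balance after payment £11,345.69.
Month 2: interest £226.91; balance after payment £9,952.60.
Closed form: n = −ln(1 − rB₀/P)/ln(1+r) = −ln(0.84307)/ln(1.02) ≈ 8.620, so the balance reaches zero during payment 9.

9 payments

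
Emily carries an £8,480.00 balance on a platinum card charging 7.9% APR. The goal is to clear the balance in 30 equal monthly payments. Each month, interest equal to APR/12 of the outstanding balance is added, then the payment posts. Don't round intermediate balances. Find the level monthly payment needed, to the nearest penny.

£312.42

Monthly rate r = 7.9%/12 = 0.658333% = 0.00658333.
Level-payment amortization: P = B₀·r / (1 − (1+r)^(−n)) = 8480.00·0.00658333 / (1 − 1.00658^(−30)).
Denominator 1 − (1+r)^(−30) = 0.178688425.
P = 55.8267 / 0.178688425 ≈ 312.42.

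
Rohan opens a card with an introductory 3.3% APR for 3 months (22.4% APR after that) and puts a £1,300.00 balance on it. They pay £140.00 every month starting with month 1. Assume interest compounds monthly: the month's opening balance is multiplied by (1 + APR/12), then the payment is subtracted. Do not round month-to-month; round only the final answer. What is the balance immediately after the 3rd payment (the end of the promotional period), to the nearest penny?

Promo months 1–3 at r₀ = 3.3%/12 = 0.00275; months 4+ at r₁ = 22.4%/12 = 0.0186667.
After month 3: iterate B ← B·(1+r₀) − £140.00 for 3 months → £889.60.

£889.60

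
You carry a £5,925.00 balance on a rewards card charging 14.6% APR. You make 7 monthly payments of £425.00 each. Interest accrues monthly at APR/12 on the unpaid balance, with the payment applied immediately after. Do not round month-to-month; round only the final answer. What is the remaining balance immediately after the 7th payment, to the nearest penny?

£3,362.59

Monthly rate r = 14.6%/12 = 1.21667% = 0.0121667.
Each month: B ← B·(1+r) − £425.00.
Month 1: interest £72.09; balance after payment £5,572.09.
Month 2: interest £67.79; balance after payment £5,214.88.
Month 3: interest £63.45; balance after payment £4,853.33.
Month 4: interest £59.05; balance after payment £4,487.38.
Month 5: interest £54.60; balance after payment £4,116.97.
Month 6: interest £50.09; balance after payment £3,742.06.
Month 7: interest £45.53; balance after payment £3,362.59.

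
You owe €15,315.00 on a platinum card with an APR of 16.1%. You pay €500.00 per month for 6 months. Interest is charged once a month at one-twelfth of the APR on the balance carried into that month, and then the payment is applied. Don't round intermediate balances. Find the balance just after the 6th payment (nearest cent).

€13,487.51

Monthly rate r = 16.1%/12 = 1.34167% = 0.0134167.
Each month: B ← B·(1+r) − €500.00.
Month 1: interest €205.48; balance after payment €15,020.48.
Month 2: interest €201.52; balance after payment €14,722.00.
Month 3: interest €197.52; balance after payment €14,419.52.
Month 4: interest €193.46; balance after payment €14,112.98.
Month 5: interest €189.35; balance after payment €13,802.33.
Month 6: interest €185.18; balance after payment €13,487.51.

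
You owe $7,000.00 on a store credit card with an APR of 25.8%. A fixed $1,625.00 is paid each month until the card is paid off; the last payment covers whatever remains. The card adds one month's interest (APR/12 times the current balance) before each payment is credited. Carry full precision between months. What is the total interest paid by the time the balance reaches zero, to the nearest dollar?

Monthly rate r = 25.8%/12 = 2.15% = 0.0215.
Payoff takes n = ⌈−ln(1 − rB₀/P)/ln(1+r)⌉ = ⌈4.569⌉ = 5 payments; the last is $928.59.
Total paid = 4·$1,625.00 + $928.59 = $7,428.59.
Total interest = total paid − principal = $7,428.59 − $7,000.00 = $428.59.

$429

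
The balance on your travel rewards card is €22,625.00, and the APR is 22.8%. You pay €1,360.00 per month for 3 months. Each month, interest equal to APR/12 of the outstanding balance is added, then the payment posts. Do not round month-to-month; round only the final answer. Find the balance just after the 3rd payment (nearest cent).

Monthly rate r = 22.8%/12 = 1.9% = 0.019.
Each month: B ← B·(1+r) − €1,360.00.
Month 1: interest €429.88; balance after payment €21,694.88.
Month 2: interest €412.20; balance after payment €20,747.08.
Month 3: interest €394.19; balance after payment €19,781.27.

€19,781.27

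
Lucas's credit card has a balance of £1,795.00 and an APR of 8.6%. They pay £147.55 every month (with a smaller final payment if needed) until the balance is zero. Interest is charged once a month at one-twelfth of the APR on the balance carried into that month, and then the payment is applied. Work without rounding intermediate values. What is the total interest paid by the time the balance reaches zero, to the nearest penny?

Monthly rate r = 8.6%/12 = 0.716667% = 0.00716667.
Payoff takes n = ⌈−ln(1 − rB₀/P)/ln(1+r)⌉ = ⌈12.774⌉ = 13 payments; the last is £114.33.
Total paid = 12·£147.55 + £114.33 = £1,884.93.
Total interest = total paid − principal = £1,884.93 − £1,795.00 = £89.93.

£89.93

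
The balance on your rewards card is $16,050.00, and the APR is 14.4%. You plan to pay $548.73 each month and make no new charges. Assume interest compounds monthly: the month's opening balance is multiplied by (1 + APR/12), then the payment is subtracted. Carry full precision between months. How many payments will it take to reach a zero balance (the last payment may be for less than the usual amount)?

37 months

Monthly rate r = 14.4%/12 = 1.2% = 0.012.
Recurrence: B ← B·(1+r) − $548.73.
Month 1: interest $192.60; balance after payment $15,693.87.
Month 2: interest $188.33; balance after payment $15,333.47.
Closed form: n = −ln(1 − rB₀/P)/ln(1+r) = −ln(0.64901)/ln(1.012) ≈ 36.242, so the balance reaches zero during payment 37.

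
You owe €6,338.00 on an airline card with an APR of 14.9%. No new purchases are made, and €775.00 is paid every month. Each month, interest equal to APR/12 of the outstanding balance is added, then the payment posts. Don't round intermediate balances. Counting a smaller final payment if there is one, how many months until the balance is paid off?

9 payments

Monthly rate r = 14.9%/12 = 1.24167% = 0.0124167.
Recurrence: B ← B·(1+r) − €775.00.
Month 1: interest €78.70; balance after payment €5,641.70.
Month 2: interest €70.05; balance after payment €4,936.75.
Closed form: n = −ln(1 − rB₀/P)/ln(1+r) = −ln(0.89846)/ln(1.01242) ≈ 8.677, so the balance reaches zero during payment 9.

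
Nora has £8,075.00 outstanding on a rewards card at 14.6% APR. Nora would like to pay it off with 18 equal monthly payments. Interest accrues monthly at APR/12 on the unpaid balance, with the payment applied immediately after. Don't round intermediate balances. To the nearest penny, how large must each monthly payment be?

£502.24

Monthly rate r = 14.6%/12 = 1.21667% = 0.0121667.
Level-payment amortization: P = B₀·r / (1 − (1+r)^(−n)) = 8075.00·0.0121667 / (1 − 1.01217^(−18)).
Denominator 1 − (1+r)^(−18) = 0.195615957.
P = 98.2458 / 0.195615957 ≈ 502.24.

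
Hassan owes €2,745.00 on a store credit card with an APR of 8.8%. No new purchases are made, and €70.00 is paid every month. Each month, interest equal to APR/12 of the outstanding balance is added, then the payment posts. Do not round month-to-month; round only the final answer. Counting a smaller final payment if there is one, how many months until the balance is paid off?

Monthly rate r = 8.8%/12 = 0.733333% = 0.00733333.
Recurrence: B ← B·(1+r) − €70.00.
Month 1: interest €20.13; balance after payment €2,695.13.
Month 2: interest €19.76; balance after payment €2,644.89.
Closed form: n = −ln(1 − rB₀/P)/ln(1+r) = −ln(0.71243)/ln(1.00733) ≈ 46.407, so the balance reaches zero during payment 47.

47 months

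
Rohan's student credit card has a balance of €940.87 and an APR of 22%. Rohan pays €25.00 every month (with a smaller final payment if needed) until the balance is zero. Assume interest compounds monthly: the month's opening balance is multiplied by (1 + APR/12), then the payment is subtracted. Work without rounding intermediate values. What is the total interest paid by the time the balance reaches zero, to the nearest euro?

€671

Monthly rate r = 22%/12 = 1.83333% = 0.0183333.
Payoff takes n = ⌈−ln(1 − rB₀/P)/ln(1+r)⌉ = ⌈64.461⌉ = 65 payments; the last is €11.59.
Total paid = 64·€25.00 + €11.59 = €1,611.59.
Total interest = total paid − principal = €1,611.59 − €940.87 = €670.72.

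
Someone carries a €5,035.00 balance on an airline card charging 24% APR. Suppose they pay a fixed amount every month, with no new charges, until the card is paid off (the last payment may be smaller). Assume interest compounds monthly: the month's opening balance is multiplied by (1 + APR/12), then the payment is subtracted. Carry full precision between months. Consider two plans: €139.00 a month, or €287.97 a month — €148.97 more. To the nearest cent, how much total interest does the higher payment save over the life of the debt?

Monthly rate r = 24%/12 = 2% = 0.02.
At €139.00/mo: n = ⌈−ln(1 − rB₀/P)/ln(1+r)⌉ = 66 payments (last €13.13); total interest = total paid − €5,035.00 = €4,013.13.
At €287.97/mo: 22 payments (last €210.69); total interest €1,223.06.
Interest saved = €4,013.13 − €1,223.06 = €2,790.07.

€2,790.07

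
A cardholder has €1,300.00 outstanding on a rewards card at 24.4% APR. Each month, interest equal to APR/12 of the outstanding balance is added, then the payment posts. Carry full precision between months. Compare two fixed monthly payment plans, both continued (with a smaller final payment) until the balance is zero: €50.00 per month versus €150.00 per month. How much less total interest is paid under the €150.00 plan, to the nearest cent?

€423.59

Monthly rate r = 24.4%/12 = 2.03333% = 0.0203333.
At €50.00/mo: n = ⌈−ln(1 − rB₀/P)/ln(1+r)⌉ = 38 payments (last €18.51); total interest = total paid − €1,300.00 = €568.51.
At €150.00/mo: 10 payments (last €94.92); total interest €144.92.
Interest saved = €568.51 − €144.92 = €423.59.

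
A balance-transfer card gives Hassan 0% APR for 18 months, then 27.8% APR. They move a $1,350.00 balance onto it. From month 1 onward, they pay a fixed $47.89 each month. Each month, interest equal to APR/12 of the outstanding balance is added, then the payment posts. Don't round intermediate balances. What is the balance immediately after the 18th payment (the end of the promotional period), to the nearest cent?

Promo months 1–18 at r₀ = 0%/12 = 0; months 19+ at r₁ = 27.8%/12 = 0.0231667.
After month 18 (no interest yet): B = $1,350.00 − 18·$47.89 = $487.98.

$487.98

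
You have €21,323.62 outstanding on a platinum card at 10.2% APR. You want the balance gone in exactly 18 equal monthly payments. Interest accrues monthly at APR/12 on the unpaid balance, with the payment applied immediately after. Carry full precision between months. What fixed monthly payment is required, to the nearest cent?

€1,282.60

Monthly rate r = 10.2%/12 = 0.85% = 0.0085.
Level-payment amortization: P = B₀·r / (1 − (1+r)^(−n)) = 21323.62·0.0085 / (1 − 1.0085^(−18)).
Denominator 1 − (1+r)^(−18) = 0.141315242.
P = 181.251 / 0.141315242 ≈ 1282.60.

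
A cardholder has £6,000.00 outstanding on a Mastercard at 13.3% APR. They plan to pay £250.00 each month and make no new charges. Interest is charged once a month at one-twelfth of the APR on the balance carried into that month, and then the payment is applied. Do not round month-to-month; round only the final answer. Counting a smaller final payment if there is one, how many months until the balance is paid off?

Monthly rate r = 13.3%/12 = 1.10833% = 0.0110833.
Recurrence: B ← B·(1+r) − £250.00.
Month 1: interest £66.50; balance after payment £5,816.50.
Month 2: interest £64.47; balance after payment £5,630.97.
Closed form: n = −ln(1 − rB₀/P)/ln(1+r) = −ln(0.734)/ln(1.01108) ≈ 28.056, so the balance reaches zero during payment 29.

29 months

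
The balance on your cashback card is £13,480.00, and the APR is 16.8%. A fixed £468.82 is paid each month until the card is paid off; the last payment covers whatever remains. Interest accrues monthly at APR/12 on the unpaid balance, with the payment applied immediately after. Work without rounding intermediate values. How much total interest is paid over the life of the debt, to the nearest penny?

£3,888.90

Monthly rate r = 16.8%/12 = 1.4% = 0.014.
Payoff takes n = ⌈−ln(1 − rB₀/P)/ln(1+r)⌉ = ⌈37.048⌉ = 38 payments; the last is £22.56.
Total paid = 37·£468.82 + £22.56 = £17,368.90.
Total interest = total paid − principal = £17,368.90 − £13,480.00 = £3,888.90.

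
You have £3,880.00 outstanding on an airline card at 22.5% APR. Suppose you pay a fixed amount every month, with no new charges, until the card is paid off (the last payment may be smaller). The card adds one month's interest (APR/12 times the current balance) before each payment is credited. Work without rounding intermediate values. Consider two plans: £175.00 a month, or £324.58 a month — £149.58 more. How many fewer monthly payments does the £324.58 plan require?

15 fewer payments

Monthly rate r = 22.5%/12 = 1.875% = 0.01875.
At £175.00/mo: n = ⌈−ln(1 − rB₀/P)/ln(1+r)⌉ = 29 payments (last £162.39); total interest = total paid − £3,880.00 = £1,182.39.
At £324.58/mo: 14 payments (last £215.32); total interest £554.86.
Payments saved = 29 − 14 = 15.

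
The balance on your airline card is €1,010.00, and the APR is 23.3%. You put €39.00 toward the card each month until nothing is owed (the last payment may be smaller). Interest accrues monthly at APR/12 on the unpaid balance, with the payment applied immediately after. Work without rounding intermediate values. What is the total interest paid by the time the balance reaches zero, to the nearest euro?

€407

Monthly rate r = 23.3%/12 = 1.94167% = 0.0194167.
Payoff takes n = ⌈−ln(1 − rB₀/P)/ln(1+r)⌉ = ⌈36.340⌉ = 37 payments; the last is €13.36.
Total paid = 36·€39.00 + €13.36 = €1,417.36.
Total interest = total paid − principal = €1,417.36 − €1,010.00 = €407.36.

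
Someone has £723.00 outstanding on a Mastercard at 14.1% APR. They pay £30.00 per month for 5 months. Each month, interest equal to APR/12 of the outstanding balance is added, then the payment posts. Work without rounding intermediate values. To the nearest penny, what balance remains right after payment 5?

Monthly rate r = 14.1%/12 = 1.175% = 0.01175.
Each month: B ← B·(1+r) − £30.00.
Month 1: interest £8.50; balance after payment £701.50.
Month 2: interest £8.24; balance after payment £679.74.
Month 3: interest £7.99; balance after payment £657.72.
Month 4: interest £7.73; balance after payment £635.45.
Month 5: interest £7.47; balance after payment £612.92.

£612.92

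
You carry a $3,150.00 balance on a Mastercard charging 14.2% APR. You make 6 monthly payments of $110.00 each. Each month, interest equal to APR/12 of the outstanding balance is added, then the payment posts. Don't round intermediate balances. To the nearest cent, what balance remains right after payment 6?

Monthly rate r = 14.2%/12 = 1.18333% = 0.0118333.
Each month: B ← B·(1+r) − $110.00.
Month 1: interest $37.27; balance after payment $3,077.28.
Month 2: interest $36.41; balance after payment $3,003.69.
Month 3: interest $35.54; balance after payment $2,929.23.
Month 4: interest $34.66; balance after payment $2,853.90.
Month 5: interest $33.77; balance after payment $2,777.67.
Month 6: interest $32.87; balance after payment $2,700.54.

$2,700.54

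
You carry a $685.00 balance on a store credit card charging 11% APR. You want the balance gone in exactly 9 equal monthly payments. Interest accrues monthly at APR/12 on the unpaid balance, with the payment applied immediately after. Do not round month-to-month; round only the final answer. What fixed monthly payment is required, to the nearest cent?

Monthly rate r = 11%/12 = 0.916667% = 0.00916667.
Level-payment amortization: P = B₀·r / (1 − (1+r)^(−n)) = 685.00·0.00916667 / (1 − 1.00917^(−9)).
Denominator 1 − (1+r)^(−9) = 0.0788424285.
P = 6.27917 / 0.0788424285 ≈ 79.64.

$79.64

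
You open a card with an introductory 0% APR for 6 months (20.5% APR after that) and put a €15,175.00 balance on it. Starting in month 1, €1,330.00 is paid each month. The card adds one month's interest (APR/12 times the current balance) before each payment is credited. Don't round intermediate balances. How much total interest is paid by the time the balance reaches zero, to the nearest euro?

€421

Promo months 1–6 at r₀ = 0%/12 = 0; months 7+ at r₁ = 20.5%/12 = 0.0170833.
After month 6 (no interest yet): B = €15,175.00 − 6·€1,330.00 = €7,195.00.
Then at r₁ with €1,330.00/mo: n₂ = −ln(1 − r₁·B/P)/ln(1+r₁) ≈ 5.72 → 6 more payments.
Total paid = 11·€1,330.00 + €966.04 = €15,596.04; interest = €15,596.04 − €15,175.00 = €421.04.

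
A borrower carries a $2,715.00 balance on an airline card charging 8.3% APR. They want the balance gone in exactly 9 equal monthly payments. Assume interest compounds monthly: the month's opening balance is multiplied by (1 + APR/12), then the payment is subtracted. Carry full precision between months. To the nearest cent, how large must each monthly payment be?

$312.20

Monthly rate r = 8.3%/12 = 0.691667% = 0.00691667.
Level-payment amortization: P = B₀·r / (1 − (1+r)^(−n)) = 2715.00·0.00691667 / (1 − 1.00692^(−9)).
Denominator 1 − (1+r)^(−9) = 0.0601506724.
P = 18.7788 / 0.0601506724 ≈ 312.20.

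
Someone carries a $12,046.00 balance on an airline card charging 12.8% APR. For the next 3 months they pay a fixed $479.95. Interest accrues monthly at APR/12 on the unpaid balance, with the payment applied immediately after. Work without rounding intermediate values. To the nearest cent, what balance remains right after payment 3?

Monthly rate r = 12.8%/12 = 1.06667% = 0.0106667.
Each month: B ← B·(1+r) − $479.95.
Month 1: interest $128.49; balance after payment $11,694.54.
Month 2: interest $124.74; balance after payment $11,339.33.
Month 3: interest $120.95; balance after payment $10,980.34.

$10,980.34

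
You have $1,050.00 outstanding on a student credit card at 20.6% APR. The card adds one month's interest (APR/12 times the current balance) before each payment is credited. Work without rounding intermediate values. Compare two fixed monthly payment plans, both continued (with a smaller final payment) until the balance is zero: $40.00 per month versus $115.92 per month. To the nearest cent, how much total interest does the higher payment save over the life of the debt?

Monthly rate r = 20.6%/12 = 1.71667% = 0.0171667.
At $40.00/mo: n = ⌈−ln(1 − rB₀/P)/ln(1+r)⌉ = 36 payments (last $7.67); total interest = total paid − $1,050.00 = $357.67.
At $115.92/mo: 10 payments (last $107.78); total interest $101.06.
Interest saved = $357.67 − $101.06 = $256.61.

$256.61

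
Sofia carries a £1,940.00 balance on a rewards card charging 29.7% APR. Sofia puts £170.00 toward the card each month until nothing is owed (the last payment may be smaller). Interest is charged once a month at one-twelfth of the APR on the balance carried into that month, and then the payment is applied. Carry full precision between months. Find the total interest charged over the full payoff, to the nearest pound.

£368

Monthly rate r = 29.7%/12 = 2.475% = 0.02475.
Payoff takes n = ⌈−ln(1 − rB₀/P)/ln(1+r)⌉ = ⌈13.575⌉ = 14 payments; the last is £98.32.
Total paid = 13·£170.00 + £98.32 = £2,308.32.
Total interest = total paid − principal = £2,308.32 − £1,940.00 = £368.32.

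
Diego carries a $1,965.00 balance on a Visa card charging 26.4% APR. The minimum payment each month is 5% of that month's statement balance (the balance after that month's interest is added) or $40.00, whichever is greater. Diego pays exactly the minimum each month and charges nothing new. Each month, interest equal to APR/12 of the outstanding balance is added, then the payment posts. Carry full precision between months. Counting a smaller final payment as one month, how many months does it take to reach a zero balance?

Monthly rate r = 26.4%/12 = 2.2% = 0.022.
While 5% of the post-interest balance exceeds $40.00, each month B ← (B·(1+r))·(1 − 0.05), i.e. B shrinks by the factor (1+r)·0.95 = 0.9709.
This holds for months 1–32. Entering month 33 the balance is $763.74; 5% of the post-interest balance is now below $40.00, so the flat $40.00 minimum applies from here.
From month 33 a fixed $40.00 at rate r clears $763.74 in 26 more payments. Total: 32 + 26 = 58 months.

58 months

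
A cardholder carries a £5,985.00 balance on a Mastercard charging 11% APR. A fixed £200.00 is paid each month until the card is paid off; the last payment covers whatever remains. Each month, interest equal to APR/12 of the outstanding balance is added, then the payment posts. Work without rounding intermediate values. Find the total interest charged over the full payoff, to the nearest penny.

Monthly rate r = 11%/12 = 0.916667% = 0.00916667.
Payoff takes n = ⌈−ln(1 − rB₀/P)/ln(1+r)⌉ = ⌈35.139⌉ = 36 payments; the last is £27.81.
Total paid = 35·£200.00 + £27.81 = £7,027.81.
Total interest = total paid − principal = £7,027.81 − £5,985.00 = £1,042.81.

£1,042.81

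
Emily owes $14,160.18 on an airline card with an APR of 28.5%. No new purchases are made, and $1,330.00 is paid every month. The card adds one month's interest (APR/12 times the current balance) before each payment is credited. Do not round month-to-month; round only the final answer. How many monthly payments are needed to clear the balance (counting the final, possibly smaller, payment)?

13 months

Monthly rate r = 28.5%/12 = 2.375% = 0.02375.
Recurrence: B ← B·(1+r) − $1,330.00.
Month 1: interest $336.30; balance after payment $13,166.48.
Month 2: interest $312.70; balance after payment $12,149.19.
Closed form: n = −ln(1 − rB₀/P)/ln(1+r) = −ln(0.74714)/ln(1.02375) ≈ 12.419, so the balance reaches zero during payment 13.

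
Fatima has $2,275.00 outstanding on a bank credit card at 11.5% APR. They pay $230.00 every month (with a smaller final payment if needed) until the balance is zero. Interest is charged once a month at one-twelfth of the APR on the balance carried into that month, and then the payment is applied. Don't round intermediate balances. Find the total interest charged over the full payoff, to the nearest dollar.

Monthly rate r = 11.5%/12 = 0.958333% = 0.00958333.
Payoff takes n = ⌈−ln(1 − rB₀/P)/ln(1+r)⌉ = ⌈10.442⌉ = 11 payments; the last is $101.87.
Total paid = 10·$230.00 + $101.87 = $2,401.87.
Total interest = total paid − principal = $2,401.87 − $2,275.00 = $126.87.

$127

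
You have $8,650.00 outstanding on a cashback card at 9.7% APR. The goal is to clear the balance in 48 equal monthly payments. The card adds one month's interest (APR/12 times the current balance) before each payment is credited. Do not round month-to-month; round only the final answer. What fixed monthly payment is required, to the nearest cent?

$218.14

Monthly rate r = 9.7%/12 = 0.808333% = 0.00808333.
Level-payment amortization: P = B₀·r / (1 − (1+r)^(−n)) = 8650.00·0.00808333 / (1 − 1.00808^(−48)).
Denominator 1 − (1+r)^(−48) = 0.320528666.
P = 69.9208 / 0.320528666 ≈ 218.14.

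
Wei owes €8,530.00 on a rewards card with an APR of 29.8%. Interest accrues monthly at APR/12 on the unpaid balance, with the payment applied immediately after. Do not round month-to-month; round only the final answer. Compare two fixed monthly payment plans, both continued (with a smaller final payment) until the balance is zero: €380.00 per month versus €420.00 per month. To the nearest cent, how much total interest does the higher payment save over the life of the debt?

€610.14

Monthly rate r = 29.8%/12 = 2.48333% = 0.0248333.
At €380.00/mo: n = ⌈−ln(1 − rB₀/P)/ln(1+r)⌉ = 34 payments (last €89.07); total interest = total paid − €8,530.00 = €4,099.07.
At €420.00/mo: 29 payments (last €258.93); total interest €3,488.93.
Interest saved = €4,099.07 − €3,488.93 = €610.14.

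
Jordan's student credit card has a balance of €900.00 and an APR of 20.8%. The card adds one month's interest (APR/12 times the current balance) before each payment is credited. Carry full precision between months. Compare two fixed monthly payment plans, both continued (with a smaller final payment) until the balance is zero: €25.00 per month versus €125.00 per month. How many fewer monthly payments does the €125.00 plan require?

Monthly rate r = 20.8%/12 = 1.73333% = 0.0173333.
At €25.00/mo: n = ⌈−ln(1 − rB₀/P)/ln(1+r)⌉ = 57 payments (last €23.02); total interest = total paid − €900.00 = €523.02.
At €125.00/mo: 8 payments (last €94.82); total interest €69.82.
Payments saved = 57 − 8 = 49.

49 fewer payments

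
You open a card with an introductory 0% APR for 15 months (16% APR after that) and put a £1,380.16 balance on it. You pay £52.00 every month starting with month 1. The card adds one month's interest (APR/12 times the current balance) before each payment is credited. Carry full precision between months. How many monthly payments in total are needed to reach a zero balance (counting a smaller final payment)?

28 payments

Promo months 1–15 at r₀ = 0%/12 = 0; months 16+ at r₁ = 16%/12 = 0.0133333.
After month 15 (no interest yet): B = £1,380.16 − 15·£52.00 = £600.16.
Then at r₁ with £52.00/mo: n₂ = −ln(1 − r₁·B/P)/ln(1+r₁) ≈ 12.62 → 13 more payments.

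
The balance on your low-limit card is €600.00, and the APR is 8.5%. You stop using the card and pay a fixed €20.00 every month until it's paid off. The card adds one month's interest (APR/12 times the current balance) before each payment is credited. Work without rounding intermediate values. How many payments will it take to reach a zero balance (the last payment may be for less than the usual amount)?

34 payments

Monthly rate r = 8.5%/12 = 0.708333% = 0.00708333.
Recurrence: B ← B·(1+r) − €20.00.
Month 1: interest €4.25; balance after payment €584.25.
Month 2: interest €4.14; balance after payment €568.39.
Closed form: n = −ln(1 − rB₀/P)/ln(1+r) = −ln(0.7875)/ln(1.00708) ≈ 33.845, so the balance reaches zero during payment 34.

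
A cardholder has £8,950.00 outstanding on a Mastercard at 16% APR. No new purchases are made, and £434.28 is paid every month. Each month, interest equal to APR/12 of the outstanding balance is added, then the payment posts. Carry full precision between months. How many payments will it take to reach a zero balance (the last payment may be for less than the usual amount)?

Monthly rate r = 16%/12 = 1.33333% = 0.0133333.
Recurrence: B ← B·(1+r) − £434.28.
Month 1: interest £119.33; balance after payment £8,635.05.
Month 2: interest £115.13; balance after payment £8,315.91.
Closed form: n = −ln(1 − rB₀/P)/ln(1+r) = −ln(0.72522)/ln(1.01333) ≈ 24.257, so the balance reaches zero during payment 25.

25 payments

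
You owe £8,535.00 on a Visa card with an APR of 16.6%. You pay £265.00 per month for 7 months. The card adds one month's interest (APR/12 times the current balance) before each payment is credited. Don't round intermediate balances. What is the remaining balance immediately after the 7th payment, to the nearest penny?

£7,462.79

Monthly rate r = 16.6%/12 = 1.38333% = 0.0138333.
Each month: B ← B·(1+r) − £265.00.
Month 1: interest £118.07; balance after payment £8,388.07.
Month 2: interest £116.03; balance after payment £8,239.10.
Month 3: interest £113.97; balance after payment £8,088.08.
Month 4: interest £111.89; balance after payment £7,934.96.
Month 5: interest £109.77; balance after payment £7,779.73.
Month 6: interest £107.62; balance after payment £7,622.35.
Month 7: interest £105.44; balance after payment £7,462.79.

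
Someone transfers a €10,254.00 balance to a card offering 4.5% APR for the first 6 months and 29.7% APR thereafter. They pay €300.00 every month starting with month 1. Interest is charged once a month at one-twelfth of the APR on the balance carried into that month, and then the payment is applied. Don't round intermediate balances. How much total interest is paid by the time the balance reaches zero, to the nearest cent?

Promo months 1–6 at r₀ = 4.5%/12 = 0.00375; months 7+ at r₁ = 29.7%/12 = 0.02475.
After month 6: iterate B ← B·(1+r₀) − €300.00 for 6 months → €8,669.93.
Then at r₁ with €300.00/mo: n₂ = −ln(1 − r₁·B/P)/ln(1+r₁) ≈ 51.38 → 52 more payments.
Total paid = 57·€300.00 + €115.33 = €17,215.33; interest = €17,215.33 − €10,254.00 = €6,961.33.

€6,961.33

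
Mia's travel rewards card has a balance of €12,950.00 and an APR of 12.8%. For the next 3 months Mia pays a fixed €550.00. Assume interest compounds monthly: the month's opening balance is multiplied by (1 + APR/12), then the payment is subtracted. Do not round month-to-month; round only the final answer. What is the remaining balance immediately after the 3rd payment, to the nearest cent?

Monthly rate r = 12.8%/12 = 1.06667% = 0.0106667.
Each month: B ← B·(1+r) − €550.00.
Month 1: interest €138.13; balance after payment €12,538.13.
Month 2: interest €133.74; balance after payment €12,121.87.
Month 3: interest €129.30; balance after payment €11,701.17.

€11,701.17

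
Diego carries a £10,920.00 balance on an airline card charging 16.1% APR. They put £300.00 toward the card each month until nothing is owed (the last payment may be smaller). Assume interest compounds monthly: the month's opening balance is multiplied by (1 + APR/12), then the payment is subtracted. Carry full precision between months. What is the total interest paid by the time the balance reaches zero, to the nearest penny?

£4,165.36

Monthly rate r = 16.1%/12 = 1.34167% = 0.0134167.
Payoff takes n = ⌈−ln(1 − rB₀/P)/ln(1+r)⌉ = ⌈50.283⌉ = 51 payments; the last is £85.36.
Total paid = 50·£300.00 + £85.36 = £15,085.36.
Total interest = total paid − principal = £15,085.36 − £10,920.00 = £4,165.36.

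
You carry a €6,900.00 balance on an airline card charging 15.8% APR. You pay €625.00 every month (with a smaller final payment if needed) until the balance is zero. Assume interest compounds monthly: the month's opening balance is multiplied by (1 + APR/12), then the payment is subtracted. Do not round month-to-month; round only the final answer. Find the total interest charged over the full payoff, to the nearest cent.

Monthly rate r = 15.8%/12 = 1.31667% = 0.0131667.
Payoff takes n = ⌈−ln(1 − rB₀/P)/ln(1+r)⌉ = ⌈12.008⌉ = 13 payments; the last is €5.10.
Total paid = 12·€625.00 + €5.10 = €7,505.10.
Total interest = total paid − principal = €7,505.10 − €6,900.00 = €605.10.

€605.10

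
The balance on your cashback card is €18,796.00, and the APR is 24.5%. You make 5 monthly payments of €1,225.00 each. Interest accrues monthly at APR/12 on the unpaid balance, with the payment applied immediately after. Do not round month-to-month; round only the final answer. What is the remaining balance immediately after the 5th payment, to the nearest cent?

Monthly rate r = 24.5%/12 = 2.04167% = 0.0204167.
Each month: B ← B·(1+r) − €1,225.00.
Month 1: interest €383.75; balance after payment €17,954.75.
Month 2: interest €366.58; balance after payment €17,096.33.
Month 3: interest €349.05; balance after payment €16,220.38.
Month 4: interest €331.17; balance after payment €15,326.54.
Month 5: interest €312.92; balance after payment €14,414.46.

€14,414.46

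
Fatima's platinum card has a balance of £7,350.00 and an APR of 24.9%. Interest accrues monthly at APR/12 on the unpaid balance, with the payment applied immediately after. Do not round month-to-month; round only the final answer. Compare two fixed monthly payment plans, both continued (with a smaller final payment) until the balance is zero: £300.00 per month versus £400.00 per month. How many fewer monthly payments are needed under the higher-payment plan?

Monthly rate r = 24.9%/12 = 2.075% = 0.02075.
At £300.00/mo: n = ⌈−ln(1 − rB₀/P)/ln(1+r)⌉ = 35 payments (last £172.52); total interest = total paid − £7,350.00 = £3,022.52.
At £400.00/mo: 24 payments (last £151.68); total interest £2,001.68.
Payments saved = 35 − 24 = 11.

11 fewer payments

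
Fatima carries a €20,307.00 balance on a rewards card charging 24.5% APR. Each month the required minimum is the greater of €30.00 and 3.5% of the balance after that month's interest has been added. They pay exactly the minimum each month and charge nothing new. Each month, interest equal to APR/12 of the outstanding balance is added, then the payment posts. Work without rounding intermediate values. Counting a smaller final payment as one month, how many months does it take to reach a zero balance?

249 months

Monthly rate r = 24.5%/12 = 2.04167% = 0.0204167.
While 3.5% of the post-interest balance exceeds €30.00, each month B ← (B·(1+r))·(1 − 0.035), i.e. B shrinks by the factor (1+r)·0.965 = 0.9847.
This holds for months 1–207. Entering month 208 the balance is €835.12; 3.5% of the post-interest balance is now below €30.00, so the flat €30.00 minimum applies from here.
From month 208 a fixed €30.00 at rate r clears €835.12 in 42 more payments. Total: 207 + 42 = 249 months.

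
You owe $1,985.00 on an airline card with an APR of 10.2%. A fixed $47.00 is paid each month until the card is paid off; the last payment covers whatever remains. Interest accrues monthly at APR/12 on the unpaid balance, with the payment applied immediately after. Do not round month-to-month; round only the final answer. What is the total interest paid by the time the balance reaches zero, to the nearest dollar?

Monthly rate r = 10.2%/12 = 0.85% = 0.0085.
Payoff takes n = ⌈−ln(1 − rB₀/P)/ln(1+r)⌉ = ⌈52.541⌉ = 53 payments; the last is $25.47.
Total paid = 52·$47.00 + $25.47 = $2,469.47.
Total interest = total paid − principal = $2,469.47 − $1,985.00 = $484.47.

$484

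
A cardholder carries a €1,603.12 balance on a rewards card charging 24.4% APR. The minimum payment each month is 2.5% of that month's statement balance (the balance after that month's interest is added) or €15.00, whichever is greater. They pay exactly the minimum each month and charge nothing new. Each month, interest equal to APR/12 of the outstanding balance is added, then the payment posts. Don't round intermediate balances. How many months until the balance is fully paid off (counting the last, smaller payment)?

Monthly rate r = 24.4%/12 = 2.03333% = 0.0203333.
While 2.5% of the post-interest balance exceeds €15.00, each month B ← (B·(1+r))·(1 − 0.025), i.e. B shrinks by the factor (1+r)·0.975 = 0.99482.
This holds for months 1–194. Entering month 195 the balance is €585.90; 2.5% of the post-interest balance is now below €15.00, so the flat €15.00 minimum applies from here.
From month 195 a fixed €15.00 at rate r clears €585.90 in 79 more payments. Total: 194 + 79 = 273 months.

273 months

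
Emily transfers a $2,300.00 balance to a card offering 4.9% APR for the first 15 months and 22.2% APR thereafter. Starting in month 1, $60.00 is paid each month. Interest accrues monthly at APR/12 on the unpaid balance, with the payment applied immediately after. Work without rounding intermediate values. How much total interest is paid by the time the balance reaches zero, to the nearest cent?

Promo months 1–15 at r₀ = 4.9%/12 = 0.00408333; months 16+ at r₁ = 22.2%/12 = 0.0185.
After month 15: iterate B ← B·(1+r₀) − $60.00 for 15 months → $1,518.79.
Then at r₁ with $60.00/mo: n₂ = −ln(1 − r₁·B/P)/ln(1+r₁) ≈ 34.46 → 35 more payments.
Total paid = 49·$60.00 + $27.66 = $2,967.66; interest = $2,967.66 − $2,300.00 = $667.66.

$667.66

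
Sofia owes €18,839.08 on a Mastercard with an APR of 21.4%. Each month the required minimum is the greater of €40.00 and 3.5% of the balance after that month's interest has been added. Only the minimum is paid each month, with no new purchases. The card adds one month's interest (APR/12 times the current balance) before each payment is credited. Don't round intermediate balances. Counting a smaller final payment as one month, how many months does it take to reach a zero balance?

Monthly rate r = 21.4%/12 = 1.78333% = 0.0178333.
While 3.5% of the post-interest balance exceeds €40.00, each month B ← (B·(1+r))·(1 − 0.035), i.e. B shrinks by the factor (1+r)·0.965 = 0.98221.
This holds for months 1–158. Entering month 159 the balance is €1,104.81; 3.5% of the post-interest balance is now below €40.00, so the flat €40.00 minimum applies from here.
From month 159 a fixed €40.00 at rate r clears €1,104.81 in 39 more payments. Total: 158 + 39 = 197 months.

197 months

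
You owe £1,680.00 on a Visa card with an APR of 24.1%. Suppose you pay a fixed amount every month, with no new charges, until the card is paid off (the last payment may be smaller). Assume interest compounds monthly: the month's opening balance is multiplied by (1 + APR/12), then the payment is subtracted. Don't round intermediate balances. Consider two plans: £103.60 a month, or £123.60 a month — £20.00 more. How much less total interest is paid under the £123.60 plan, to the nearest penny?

£71.51

Monthly rate r = 24.1%/12 = 2.00833% = 0.0200833.
At £103.60/mo: n = ⌈−ln(1 − rB₀/P)/ln(1+r)⌉ = 20 payments (last £84.78); total interest = total paid − £1,680.00 = £373.18.
At £123.60/mo: 17 payments (last £4.07); total interest £301.67.
Interest saved = £373.18 − £301.67 = £71.51.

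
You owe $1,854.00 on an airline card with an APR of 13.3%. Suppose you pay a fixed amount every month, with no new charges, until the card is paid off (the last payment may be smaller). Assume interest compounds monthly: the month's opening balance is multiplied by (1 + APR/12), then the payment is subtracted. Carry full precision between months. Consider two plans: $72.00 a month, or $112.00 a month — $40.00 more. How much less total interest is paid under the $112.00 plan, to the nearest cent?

$135.37

Monthly rate r = 13.3%/12 = 1.10833% = 0.0110833.
At $72.00/mo: n = ⌈−ln(1 − rB₀/P)/ln(1+r)⌉ = 31 payments (last $35.08); total interest = total paid − $1,854.00 = $341.08.
At $112.00/mo: 19 payments (last $43.71); total interest $205.71.
Interest saved = $341.08 − $205.71 = $135.37.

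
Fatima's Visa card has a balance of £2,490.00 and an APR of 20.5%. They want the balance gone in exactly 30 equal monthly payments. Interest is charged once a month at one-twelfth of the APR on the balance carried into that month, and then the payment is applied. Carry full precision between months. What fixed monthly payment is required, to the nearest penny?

Monthly rate r = 20.5%/12 = 1.70833% = 0.0170833.
Level-payment amortization: P = B₀·r / (1 − (1+r)^(−n)) = 2490.00·0.0170833 / (1 − 1.01708^(−30)).
Denominator 1 − (1+r)^(−30) = 0.398405484.
P = 42.5375 / 0.398405484 ≈ 106.77.

£106.77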